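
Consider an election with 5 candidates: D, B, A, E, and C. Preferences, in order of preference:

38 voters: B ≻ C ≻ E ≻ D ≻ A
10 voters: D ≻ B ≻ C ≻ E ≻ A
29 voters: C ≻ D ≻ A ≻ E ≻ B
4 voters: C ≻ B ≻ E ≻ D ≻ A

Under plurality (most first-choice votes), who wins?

First-place votes: D 10, B 38, A 0, E 0, C 33.
B has the most first-place votes.

B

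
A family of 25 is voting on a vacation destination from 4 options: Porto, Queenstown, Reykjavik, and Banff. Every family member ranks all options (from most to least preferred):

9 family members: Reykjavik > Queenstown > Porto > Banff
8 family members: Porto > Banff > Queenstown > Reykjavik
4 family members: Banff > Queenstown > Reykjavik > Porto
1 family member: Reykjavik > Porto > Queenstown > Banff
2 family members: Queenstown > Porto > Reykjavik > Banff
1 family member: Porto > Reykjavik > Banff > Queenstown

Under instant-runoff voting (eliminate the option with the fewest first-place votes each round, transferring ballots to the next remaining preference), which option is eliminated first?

Round 1: Porto 9, Queenstown 2, Reykjavik 10, Banff 4. Eliminate Queenstown.

Queenstown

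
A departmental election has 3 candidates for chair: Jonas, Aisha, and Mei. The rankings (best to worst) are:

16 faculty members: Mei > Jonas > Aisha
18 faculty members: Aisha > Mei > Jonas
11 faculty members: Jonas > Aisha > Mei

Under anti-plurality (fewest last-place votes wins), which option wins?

Last-place votes: Jonas 18, Aisha 16, Mei 11.
Mei is ranked last by the fewest voters, so Mei wins.

Mei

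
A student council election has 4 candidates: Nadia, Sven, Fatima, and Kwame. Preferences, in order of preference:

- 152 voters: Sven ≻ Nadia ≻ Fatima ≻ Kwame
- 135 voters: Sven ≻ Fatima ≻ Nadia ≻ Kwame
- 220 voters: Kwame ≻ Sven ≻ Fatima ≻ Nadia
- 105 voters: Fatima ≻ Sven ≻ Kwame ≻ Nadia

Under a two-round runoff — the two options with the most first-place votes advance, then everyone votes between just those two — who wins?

Round 1 first-place votes: Nadia 0, Sven 287, Fatima 105, Kwame 220.
Sven and Kwame advance.
Runoff: Sven is preferred to Kwame by 392 voters; Kwame by 220.
Sven wins the runoff.

Sven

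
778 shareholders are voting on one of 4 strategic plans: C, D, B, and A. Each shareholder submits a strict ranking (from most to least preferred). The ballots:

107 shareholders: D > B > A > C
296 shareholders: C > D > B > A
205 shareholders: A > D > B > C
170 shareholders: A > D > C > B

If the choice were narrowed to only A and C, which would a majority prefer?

Voters preferring A to C: 482; preferring C to A: 296.
A wins the head-to-head.

A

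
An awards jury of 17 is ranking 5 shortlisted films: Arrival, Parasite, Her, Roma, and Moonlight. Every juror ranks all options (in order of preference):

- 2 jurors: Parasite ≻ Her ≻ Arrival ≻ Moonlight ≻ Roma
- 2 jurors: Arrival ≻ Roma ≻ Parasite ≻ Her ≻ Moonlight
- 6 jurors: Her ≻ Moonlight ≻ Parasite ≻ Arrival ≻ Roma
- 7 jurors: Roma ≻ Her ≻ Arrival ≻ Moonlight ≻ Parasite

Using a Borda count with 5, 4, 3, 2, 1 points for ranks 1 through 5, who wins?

Arrival: 2·3 + 2·5 + 6·2 + 7·3 = 49
Parasite: 2·5 + 2·3 + 6·3 + 7·1 = 41
Her: 2·4 + 2·2 + 6·5 + 7·4 = 70
Roma: 2·1 + 2·4 + 6·1 + 7·5 = 51
Moonlight: 2·2 + 2·1 + 6·4 + 7·2 = 44
Her has the highest Borda score (70).

Her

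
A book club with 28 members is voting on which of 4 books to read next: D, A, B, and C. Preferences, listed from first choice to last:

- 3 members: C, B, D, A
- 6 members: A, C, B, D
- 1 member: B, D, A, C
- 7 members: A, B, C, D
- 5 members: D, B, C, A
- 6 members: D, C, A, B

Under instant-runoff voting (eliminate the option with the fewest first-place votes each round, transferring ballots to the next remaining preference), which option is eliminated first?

B

Round 1: D 11, A 13, B 1, C 3. Eliminate B.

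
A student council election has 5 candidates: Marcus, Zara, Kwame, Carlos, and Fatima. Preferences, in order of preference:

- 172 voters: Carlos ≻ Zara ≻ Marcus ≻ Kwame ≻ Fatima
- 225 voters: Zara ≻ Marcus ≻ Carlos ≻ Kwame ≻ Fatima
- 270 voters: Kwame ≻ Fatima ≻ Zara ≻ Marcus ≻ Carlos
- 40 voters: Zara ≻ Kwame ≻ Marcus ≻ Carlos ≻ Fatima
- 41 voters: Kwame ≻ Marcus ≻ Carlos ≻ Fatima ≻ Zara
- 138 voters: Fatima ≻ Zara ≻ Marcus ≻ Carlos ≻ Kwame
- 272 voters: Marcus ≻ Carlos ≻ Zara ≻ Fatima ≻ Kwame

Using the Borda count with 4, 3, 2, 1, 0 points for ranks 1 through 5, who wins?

Marcus: 172·2 + 225·3 + 270·1 + 40·2 + 41·3 + 138·2 + 272·4 = 2856
Zara: 172·3 + 225·4 + 270·2 + 40·4 + 41·0 + 138·3 + 272·2 = 3074
Kwame: 172·1 + 225·1 + 270·4 + 40·3 + 41·4 + 138·0 + 272·0 = 1761
Carlos: 172·4 + 225·2 + 270·0 + 40·1 + 41·2 + 138·1 + 272·3 = 2214
Fatima: 172·0 + 225·0 + 270·3 + 40·0 + 41·1 + 138·4 + 272·1 = 1675
Zara has the highest Borda score (3074).

Zara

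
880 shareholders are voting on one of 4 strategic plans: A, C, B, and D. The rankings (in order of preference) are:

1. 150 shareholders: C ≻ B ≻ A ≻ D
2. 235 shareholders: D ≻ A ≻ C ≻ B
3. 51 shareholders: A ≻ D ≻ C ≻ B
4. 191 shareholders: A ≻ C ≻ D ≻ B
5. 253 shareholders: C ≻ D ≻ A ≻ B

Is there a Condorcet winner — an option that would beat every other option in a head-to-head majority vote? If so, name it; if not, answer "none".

none

Checking pairwise contests:
D beats A 488–392.
A beats C 477–403.
A beats B 730–150.
C beats D 594–286.
Every option loses at least one head-to-head, so there is no Condorcet winner.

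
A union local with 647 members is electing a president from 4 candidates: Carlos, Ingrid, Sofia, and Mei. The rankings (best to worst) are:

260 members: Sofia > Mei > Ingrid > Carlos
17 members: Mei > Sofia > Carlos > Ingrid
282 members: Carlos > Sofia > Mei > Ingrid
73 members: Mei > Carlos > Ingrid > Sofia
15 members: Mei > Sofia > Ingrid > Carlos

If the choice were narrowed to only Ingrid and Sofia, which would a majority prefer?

Voters preferring Ingrid to Sofia: 73; preferring Sofia to Ingrid: 574.
Sofia wins the head-to-head.

Sofia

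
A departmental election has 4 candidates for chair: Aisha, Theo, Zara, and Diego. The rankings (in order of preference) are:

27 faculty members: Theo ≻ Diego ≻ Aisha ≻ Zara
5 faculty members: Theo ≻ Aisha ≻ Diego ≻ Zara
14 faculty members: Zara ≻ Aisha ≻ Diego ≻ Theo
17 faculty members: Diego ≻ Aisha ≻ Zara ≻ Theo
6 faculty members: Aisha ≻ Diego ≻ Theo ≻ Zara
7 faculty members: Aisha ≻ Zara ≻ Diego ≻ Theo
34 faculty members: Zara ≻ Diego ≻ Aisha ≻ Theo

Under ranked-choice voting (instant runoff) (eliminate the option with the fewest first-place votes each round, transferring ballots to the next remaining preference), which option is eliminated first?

Aisha

Round 1: Aisha 13, Theo 32, Zara 48, Diego 17. Eliminate Aisha.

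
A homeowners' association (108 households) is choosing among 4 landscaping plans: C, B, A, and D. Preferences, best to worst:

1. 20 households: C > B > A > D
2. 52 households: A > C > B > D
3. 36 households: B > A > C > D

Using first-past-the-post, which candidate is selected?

A

First-place votes: C 20, B 36, A 52, D 0.
A has the most first-place votes.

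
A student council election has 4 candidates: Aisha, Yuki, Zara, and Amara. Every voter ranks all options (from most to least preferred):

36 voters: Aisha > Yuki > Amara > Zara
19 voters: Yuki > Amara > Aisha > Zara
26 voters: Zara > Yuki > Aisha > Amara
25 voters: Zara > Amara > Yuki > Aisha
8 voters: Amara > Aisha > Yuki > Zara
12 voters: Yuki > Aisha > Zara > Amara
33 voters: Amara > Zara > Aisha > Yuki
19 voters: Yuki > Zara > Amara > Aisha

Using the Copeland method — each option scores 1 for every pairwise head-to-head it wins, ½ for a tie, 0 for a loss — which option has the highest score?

Yuki

Aisha: loses to Yuki, Zara, and Amara → score 0.
Yuki: beats Aisha, Zara, and Amara → score 3.
Zara: beats Aisha; loses to Yuki and Amara → score 1.
Amara: beats Aisha and Zara; loses to Yuki → score 2.
Yuki has the best pairwise record.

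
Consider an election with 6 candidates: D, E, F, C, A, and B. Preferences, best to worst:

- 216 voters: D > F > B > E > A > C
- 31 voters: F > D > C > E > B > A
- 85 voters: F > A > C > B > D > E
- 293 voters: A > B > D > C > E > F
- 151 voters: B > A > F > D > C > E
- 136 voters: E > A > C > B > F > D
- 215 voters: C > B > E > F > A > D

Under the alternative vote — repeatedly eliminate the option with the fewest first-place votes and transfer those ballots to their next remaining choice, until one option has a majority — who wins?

Round 1: D 216, E 136, F 116, C 215, A 293, B 151. Eliminate F.
Round 2: D 247, E 136, C 215, A 378, B 151. Eliminate E.
Round 3: D 247, C 215, A 514, B 151. Eliminate B.
Round 4: D 247, C 215, A 665. A has a majority.

A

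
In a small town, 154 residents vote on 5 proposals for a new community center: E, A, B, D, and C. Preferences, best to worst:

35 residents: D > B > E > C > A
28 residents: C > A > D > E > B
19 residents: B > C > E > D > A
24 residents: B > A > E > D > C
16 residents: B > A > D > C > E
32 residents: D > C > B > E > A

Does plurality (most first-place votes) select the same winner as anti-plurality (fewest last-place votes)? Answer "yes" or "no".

yes

Plurality — first-place votes: E 0, A 0, B 59, D 67, C 28. Winner: D.
Anti-plurality — last-place votes: E 16, A 86, B 28, D 0, C 24. Winner: D.
The two methods agree.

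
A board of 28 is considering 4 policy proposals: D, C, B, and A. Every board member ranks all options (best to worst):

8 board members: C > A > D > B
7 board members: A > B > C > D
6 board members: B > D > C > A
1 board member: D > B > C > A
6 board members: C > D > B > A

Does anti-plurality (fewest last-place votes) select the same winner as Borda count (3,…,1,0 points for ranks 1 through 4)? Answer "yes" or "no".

Anti-plurality — last-place votes: D 7, C 0, B 8, A 13. Winner: C.
Borda — scores: D 35, C 56, B 40, A 37. Winner: C.
The two methods agree.

yes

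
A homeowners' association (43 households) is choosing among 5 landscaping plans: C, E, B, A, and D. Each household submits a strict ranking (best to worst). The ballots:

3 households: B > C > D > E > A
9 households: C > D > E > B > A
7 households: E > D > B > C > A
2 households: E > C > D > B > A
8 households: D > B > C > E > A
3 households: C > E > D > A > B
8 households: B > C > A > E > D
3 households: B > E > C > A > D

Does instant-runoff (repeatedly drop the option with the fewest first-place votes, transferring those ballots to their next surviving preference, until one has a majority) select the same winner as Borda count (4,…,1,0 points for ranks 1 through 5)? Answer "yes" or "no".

Instant-runoff — R1 C 12, E 9, B 14, A 0, D 8 (A out); R2 C 12, E 9, B 14, D 8 (D out); R3 C 12, E 9, B 22 (B winner). Winner: B.
Borda — scores: C 116, E 91, B 105, A 22, D 96. Winner: C.
The two methods disagree.

no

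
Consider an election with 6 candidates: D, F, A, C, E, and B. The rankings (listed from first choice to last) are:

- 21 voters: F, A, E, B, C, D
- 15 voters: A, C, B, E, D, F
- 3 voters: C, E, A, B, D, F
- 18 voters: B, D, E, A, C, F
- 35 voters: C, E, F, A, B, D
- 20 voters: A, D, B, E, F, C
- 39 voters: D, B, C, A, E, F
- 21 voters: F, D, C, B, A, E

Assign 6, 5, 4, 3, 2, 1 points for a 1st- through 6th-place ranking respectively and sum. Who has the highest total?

D: 21·1 + 15·2 + 3·2 + 18·5 + 35·1 + 20·5 + 39·6 + 21·5 = 621
F: 21·6 + 15·1 + 3·1 + 18·1 + 35·4 + 20·2 + 39·1 + 21·6 = 507
A: 21·5 + 15·6 + 3·4 + 18·3 + 35·3 + 20·6 + 39·3 + 21·2 = 645
C: 21·2 + 15·5 + 3·6 + 18·2 + 35·6 + 20·1 + 39·4 + 21·4 = 641
E: 21·4 + 15·3 + 3·5 + 18·4 + 35·5 + 20·3 + 39·2 + 21·1 = 550
B: 21·3 + 15·4 + 3·3 + 18·6 + 35·2 + 20·4 + 39·5 + 21·3 = 648
B has the highest Borda score (648).

B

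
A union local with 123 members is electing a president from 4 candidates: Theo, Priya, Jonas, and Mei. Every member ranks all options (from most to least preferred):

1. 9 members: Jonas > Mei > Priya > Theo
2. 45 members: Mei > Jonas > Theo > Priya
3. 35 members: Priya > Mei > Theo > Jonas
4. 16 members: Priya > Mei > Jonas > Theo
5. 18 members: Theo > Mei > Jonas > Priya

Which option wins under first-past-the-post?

First-place votes: Theo 18, Priya 51, Jonas 9, Mei 45.
Priya has the most first-place votes.

Priya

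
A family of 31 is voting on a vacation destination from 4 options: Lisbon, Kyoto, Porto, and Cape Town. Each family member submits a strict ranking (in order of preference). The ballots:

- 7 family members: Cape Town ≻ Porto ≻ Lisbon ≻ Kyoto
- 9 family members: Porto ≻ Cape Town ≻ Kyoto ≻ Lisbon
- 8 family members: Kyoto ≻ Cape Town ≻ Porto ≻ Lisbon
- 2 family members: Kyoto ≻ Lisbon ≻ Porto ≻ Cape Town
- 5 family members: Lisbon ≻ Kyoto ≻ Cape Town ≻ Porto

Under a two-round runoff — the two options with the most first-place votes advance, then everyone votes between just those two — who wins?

Porto

Round 1 first-place votes: Lisbon 5, Kyoto 10, Porto 9, Cape Town 7.
Kyoto and Porto advance.
Runoff: Kyoto is preferred to Porto by 15 voters; Porto by 16.
Porto wins the runoff.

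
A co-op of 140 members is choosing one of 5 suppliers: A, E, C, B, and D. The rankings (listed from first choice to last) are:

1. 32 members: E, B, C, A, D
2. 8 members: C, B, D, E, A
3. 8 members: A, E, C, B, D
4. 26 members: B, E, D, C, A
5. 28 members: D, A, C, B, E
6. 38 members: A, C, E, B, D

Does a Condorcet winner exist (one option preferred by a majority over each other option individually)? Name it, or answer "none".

A

A vs E: 74–66 for A.
A vs C: 74–66 for A.
A vs B: 74–66 for A.
A vs D: 78–62 for A.
A beats every other option head-to-head.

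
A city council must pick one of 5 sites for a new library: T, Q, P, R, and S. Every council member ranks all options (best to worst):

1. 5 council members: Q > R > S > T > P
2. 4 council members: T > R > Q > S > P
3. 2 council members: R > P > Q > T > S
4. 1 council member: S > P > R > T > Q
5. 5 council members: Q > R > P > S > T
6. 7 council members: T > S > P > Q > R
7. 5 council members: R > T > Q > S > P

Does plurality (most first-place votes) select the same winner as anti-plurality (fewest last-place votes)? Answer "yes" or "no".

Plurality — first-place votes: T 11, Q 10, P 0, R 7, S 1. Winner: T.
Anti-plurality — last-place votes: T 5, Q 1, P 14, R 7, S 2. Winner: Q.
The two methods disagree.

no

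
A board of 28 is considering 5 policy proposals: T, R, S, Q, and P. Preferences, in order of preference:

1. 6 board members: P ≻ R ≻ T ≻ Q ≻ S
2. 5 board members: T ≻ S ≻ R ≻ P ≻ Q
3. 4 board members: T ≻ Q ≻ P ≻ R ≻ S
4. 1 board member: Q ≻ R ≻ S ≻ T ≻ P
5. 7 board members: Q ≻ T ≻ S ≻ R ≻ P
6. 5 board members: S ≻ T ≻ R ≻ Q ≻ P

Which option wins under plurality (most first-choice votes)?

First-place votes: T 9, R 0, S 5, Q 8, P 6.
T has the most first-place votes.

T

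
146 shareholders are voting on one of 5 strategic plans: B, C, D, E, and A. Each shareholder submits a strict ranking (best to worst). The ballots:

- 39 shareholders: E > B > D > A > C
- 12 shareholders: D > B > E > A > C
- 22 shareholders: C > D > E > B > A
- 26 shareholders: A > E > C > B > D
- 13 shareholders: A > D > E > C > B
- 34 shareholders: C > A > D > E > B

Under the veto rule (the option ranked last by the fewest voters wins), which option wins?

E

Last-place votes: B 47, C 51, D 26, E 0, A 22.
E is ranked last by the fewest voters, so E wins.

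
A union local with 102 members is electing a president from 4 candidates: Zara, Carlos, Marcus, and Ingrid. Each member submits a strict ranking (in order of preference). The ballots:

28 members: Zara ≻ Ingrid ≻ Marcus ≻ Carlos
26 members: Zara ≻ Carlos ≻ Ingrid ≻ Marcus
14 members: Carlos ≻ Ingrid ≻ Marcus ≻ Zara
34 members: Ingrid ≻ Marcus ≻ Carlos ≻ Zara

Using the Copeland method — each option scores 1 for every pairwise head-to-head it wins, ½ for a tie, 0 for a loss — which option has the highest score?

Zara: beats Carlos, Marcus, and Ingrid → score 3.
Carlos: loses to Zara, Marcus, and Ingrid → score 0.
Marcus: beats Carlos; loses to Zara and Ingrid → score 1.
Ingrid: beats Carlos and Marcus; loses to Zara → score 2.
Zara has the best pairwise record.

Zara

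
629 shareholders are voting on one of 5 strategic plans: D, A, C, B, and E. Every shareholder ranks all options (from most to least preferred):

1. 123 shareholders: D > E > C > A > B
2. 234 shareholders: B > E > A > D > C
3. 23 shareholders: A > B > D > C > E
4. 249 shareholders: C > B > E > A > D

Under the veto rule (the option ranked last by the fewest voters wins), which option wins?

A

Last-place votes: D 249, A 0, C 234, B 123, E 23.
A is ranked last by the fewest voters, so A wins.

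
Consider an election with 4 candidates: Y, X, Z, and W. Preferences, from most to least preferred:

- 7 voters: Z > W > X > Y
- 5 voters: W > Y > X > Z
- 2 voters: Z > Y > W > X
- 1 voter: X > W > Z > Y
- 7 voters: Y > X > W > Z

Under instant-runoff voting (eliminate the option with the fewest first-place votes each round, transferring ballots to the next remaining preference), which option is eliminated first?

X

Round 1: Y 7, X 1, Z 9, W 5. Eliminate X.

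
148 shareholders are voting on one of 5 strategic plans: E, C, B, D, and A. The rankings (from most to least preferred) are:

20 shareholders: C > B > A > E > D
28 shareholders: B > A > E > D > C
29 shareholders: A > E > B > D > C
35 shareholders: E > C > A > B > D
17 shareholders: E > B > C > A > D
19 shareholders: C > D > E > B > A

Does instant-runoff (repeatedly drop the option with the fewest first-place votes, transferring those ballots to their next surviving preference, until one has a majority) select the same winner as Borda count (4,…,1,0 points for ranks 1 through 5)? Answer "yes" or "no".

no

Instant-runoff — R1 E 52, C 39, B 28, D 0, A 29 (D out); R2 E 52, C 39, B 28, A 29 (B out); R3 E 52, C 39, A 57 (C out); R4 E 71, A 77 (A winner). Winner: A.
Borda — scores: E 409, C 295, B 335, D 114, A 327. Winner: E.
The two methods disagree.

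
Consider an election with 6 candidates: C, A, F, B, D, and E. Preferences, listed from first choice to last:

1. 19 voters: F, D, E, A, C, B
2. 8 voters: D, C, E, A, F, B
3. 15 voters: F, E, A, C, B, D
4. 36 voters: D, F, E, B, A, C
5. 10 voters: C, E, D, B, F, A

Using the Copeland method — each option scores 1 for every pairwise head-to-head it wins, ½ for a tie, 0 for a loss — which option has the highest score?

C: beats B; loses to A, F, D, and E → score 1.
A: beats C; loses to F, B, D, and E → score 1.
F: beats C, A, B, and E; loses to D → score 4.
B: beats A; loses to C, F, D, and E → score 1.
D: beats C, A, F, B, and E → score 5.
E: beats C, A, and B; loses to F and D → score 3.
D has the best pairwise record.

D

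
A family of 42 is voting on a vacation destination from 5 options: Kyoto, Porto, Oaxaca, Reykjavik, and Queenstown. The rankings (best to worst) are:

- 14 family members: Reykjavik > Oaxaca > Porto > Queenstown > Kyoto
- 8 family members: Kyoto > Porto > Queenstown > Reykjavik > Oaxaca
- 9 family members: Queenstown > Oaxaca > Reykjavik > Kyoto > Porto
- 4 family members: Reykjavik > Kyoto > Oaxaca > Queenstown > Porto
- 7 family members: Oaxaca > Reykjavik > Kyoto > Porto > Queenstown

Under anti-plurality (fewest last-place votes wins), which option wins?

Reykjavik

Last-place votes: Kyoto 14, Porto 13, Oaxaca 8, Reykjavik 0, Queenstown 7.
Reykjavik is ranked last by the fewest voters, so Reykjavik wins.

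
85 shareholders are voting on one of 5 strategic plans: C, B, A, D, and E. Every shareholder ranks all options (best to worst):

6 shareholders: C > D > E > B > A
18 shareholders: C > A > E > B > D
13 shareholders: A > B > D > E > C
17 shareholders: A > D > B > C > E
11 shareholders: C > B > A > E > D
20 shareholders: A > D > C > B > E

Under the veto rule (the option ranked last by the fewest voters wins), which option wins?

Last-place votes: C 13, B 0, A 6, D 29, E 37.
B is ranked last by the fewest voters, so B wins.

B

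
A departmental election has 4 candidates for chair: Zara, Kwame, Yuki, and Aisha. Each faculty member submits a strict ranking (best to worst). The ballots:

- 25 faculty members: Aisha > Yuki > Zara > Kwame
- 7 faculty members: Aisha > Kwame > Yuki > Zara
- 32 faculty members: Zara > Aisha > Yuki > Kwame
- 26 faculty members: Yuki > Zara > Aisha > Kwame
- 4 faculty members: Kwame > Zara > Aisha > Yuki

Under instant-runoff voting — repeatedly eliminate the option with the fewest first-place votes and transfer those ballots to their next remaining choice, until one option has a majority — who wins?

Zara

Round 1: Zara 32, Kwame 4, Yuki 26, Aisha 32. Eliminate Kwame.
Round 2: Zara 36, Yuki 26, Aisha 32. Eliminate Yuki.
Round 3: Zara 62, Aisha 32. Zara has a majority.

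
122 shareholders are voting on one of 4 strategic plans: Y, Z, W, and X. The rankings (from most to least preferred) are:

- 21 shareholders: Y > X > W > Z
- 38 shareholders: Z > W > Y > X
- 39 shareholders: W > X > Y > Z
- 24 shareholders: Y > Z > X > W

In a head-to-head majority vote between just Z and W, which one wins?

Z

Voters preferring Z to W: 62; preferring W to Z: 60.
Z wins the head-to-head.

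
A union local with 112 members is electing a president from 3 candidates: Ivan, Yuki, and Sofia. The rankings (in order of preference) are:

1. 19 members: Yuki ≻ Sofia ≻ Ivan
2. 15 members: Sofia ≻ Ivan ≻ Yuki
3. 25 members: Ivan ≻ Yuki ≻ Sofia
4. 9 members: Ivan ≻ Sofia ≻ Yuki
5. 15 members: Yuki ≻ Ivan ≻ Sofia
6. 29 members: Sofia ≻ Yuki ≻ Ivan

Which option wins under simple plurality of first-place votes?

First-place votes: Ivan 34, Yuki 34, Sofia 44.
Sofia has the most first-place votes.

Sofia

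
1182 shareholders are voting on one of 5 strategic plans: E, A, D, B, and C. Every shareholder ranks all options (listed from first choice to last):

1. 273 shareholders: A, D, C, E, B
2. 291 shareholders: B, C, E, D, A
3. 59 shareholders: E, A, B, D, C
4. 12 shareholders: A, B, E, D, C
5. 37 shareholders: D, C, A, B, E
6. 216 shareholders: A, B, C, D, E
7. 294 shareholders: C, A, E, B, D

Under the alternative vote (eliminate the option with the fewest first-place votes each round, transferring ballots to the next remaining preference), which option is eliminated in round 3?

Round 1: E 59, A 501, D 37, B 291, C 294. Eliminate D.
Round 2: E 59, A 501, B 291, C 331. Eliminate E.
Round 3: A 560, B 291, C 331. Eliminate B.

B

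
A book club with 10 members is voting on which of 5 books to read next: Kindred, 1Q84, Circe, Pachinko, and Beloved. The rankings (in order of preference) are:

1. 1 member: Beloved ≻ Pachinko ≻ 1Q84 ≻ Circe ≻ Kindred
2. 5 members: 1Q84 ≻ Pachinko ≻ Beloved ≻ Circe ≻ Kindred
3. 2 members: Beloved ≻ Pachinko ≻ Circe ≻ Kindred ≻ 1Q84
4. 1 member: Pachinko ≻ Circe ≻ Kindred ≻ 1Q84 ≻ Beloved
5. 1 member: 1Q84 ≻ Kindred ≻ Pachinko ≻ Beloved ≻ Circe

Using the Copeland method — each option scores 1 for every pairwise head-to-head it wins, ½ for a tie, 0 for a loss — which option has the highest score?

1Q84

Kindred: loses to 1Q84, Circe, Pachinko, and Beloved → score 0.
1Q84: beats Kindred, Circe, Pachinko, and Beloved → score 4.
Circe: beats Kindred; loses to 1Q84, Pachinko, and Beloved → score 1.
Pachinko: beats Kindred, Circe, and Beloved; loses to 1Q84 → score 3.
Beloved: beats Kindred and Circe; loses to 1Q84 and Pachinko → score 2.
1Q84 has the best pairwise record.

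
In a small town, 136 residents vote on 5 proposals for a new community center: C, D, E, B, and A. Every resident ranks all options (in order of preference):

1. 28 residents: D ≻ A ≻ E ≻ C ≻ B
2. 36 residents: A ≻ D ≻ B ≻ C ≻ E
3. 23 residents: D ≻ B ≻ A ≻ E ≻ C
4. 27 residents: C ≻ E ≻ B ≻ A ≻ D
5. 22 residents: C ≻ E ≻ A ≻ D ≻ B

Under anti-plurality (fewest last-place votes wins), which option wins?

A

Last-place votes: C 23, D 27, E 36, B 50, A 0.
A is ranked last by the fewest voters, so A wins.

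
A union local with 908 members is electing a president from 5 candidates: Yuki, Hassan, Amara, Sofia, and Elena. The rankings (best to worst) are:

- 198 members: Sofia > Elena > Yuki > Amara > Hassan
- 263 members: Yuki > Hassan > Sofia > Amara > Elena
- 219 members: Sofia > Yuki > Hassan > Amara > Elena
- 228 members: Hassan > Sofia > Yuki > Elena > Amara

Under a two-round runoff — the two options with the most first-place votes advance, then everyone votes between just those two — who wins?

Round 1 first-place votes: Yuki 263, Hassan 228, Amara 0, Sofia 417, Elena 0.
Sofia and Yuki advance.
Runoff: Sofia is preferred to Yuki by 645 voters; Yuki by 263.
Sofia wins the runoff.

Sofia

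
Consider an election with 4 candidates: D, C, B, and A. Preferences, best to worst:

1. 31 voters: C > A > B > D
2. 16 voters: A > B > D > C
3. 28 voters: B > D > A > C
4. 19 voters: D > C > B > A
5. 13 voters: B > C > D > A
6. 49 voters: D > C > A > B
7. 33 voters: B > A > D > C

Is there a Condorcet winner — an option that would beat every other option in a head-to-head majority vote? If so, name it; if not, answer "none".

Checking pairwise contests:
B beats D 121–68.
D beats C 145–44.
C beats B 99–90.
D beats A 109–80.
Every option loses at least one head-to-head, so there is no Condorcet winner.

none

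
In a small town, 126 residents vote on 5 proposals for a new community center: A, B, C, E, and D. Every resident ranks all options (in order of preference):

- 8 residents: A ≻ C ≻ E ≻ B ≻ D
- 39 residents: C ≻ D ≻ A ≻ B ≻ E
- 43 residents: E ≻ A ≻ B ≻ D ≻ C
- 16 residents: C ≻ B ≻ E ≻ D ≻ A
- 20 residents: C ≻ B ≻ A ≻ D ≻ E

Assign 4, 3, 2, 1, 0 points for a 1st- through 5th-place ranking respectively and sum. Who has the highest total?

A: 8·4 + 39·2 + 43·3 + 16·0 + 20·2 = 279
B: 8·1 + 39·1 + 43·2 + 16·3 + 20·3 = 241
C: 8·3 + 39·4 + 43·0 + 16·4 + 20·4 = 324
E: 8·2 + 39·0 + 43·4 + 16·2 + 20·0 = 220
D: 8·0 + 39·3 + 43·1 + 16·1 + 20·1 = 196
C has the highest Borda score (324).

C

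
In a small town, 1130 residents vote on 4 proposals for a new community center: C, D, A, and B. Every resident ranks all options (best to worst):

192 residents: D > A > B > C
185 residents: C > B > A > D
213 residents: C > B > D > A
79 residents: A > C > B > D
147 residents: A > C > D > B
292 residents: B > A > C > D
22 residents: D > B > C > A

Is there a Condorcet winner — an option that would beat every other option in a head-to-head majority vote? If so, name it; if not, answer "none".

none

Checking pairwise contests:
A beats C 710–420.
C beats D 916–214.
B beats A 712–418.
C beats B 624–506.
Every option loses at least one head-to-head, so there is no Condorcet winner.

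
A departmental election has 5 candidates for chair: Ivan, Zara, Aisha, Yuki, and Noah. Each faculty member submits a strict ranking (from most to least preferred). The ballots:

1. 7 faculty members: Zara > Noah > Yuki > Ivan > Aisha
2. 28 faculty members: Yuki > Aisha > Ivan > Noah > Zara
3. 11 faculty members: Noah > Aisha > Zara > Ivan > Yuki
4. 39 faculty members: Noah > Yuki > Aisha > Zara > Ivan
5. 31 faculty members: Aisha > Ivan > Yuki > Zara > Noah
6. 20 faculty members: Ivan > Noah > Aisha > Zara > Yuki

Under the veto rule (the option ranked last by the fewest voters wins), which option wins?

Aisha

Last-place votes: Ivan 39, Zara 28, Aisha 7, Yuki 31, Noah 31.
Aisha is ranked last by the fewest voters, so Aisha wins.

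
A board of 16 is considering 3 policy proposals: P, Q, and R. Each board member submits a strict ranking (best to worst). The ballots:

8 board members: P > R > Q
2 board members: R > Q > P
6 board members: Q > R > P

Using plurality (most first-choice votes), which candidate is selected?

First-place votes: P 8, Q 6, R 2.
P has the most first-place votes.

P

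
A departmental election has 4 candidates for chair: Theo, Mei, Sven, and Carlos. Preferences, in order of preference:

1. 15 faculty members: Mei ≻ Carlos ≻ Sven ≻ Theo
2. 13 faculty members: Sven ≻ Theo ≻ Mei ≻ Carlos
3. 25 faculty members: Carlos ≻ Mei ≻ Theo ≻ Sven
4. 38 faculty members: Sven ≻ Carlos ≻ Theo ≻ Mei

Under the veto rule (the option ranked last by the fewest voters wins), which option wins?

Carlos

Last-place votes: Theo 15, Mei 38, Sven 25, Carlos 13.
Carlos is ranked last by the fewest voters, so Carlos wins.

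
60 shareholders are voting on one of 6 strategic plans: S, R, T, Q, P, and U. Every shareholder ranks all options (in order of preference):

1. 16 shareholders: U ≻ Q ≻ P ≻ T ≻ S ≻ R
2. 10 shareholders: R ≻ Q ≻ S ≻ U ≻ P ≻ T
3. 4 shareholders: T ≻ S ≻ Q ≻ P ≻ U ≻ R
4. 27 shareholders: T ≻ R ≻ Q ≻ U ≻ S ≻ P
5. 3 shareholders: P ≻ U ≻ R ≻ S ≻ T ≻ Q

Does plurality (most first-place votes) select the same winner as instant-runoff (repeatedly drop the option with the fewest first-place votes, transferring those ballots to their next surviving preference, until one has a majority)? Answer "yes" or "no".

yes

Plurality — first-place votes: S 0, R 10, T 31, Q 0, P 3, U 16. Winner: T.
Instant-runoff — R1 S 0, R 10, T 31, Q 0, P 3, U 16 (T winner). Winner: T.
The two methods agree.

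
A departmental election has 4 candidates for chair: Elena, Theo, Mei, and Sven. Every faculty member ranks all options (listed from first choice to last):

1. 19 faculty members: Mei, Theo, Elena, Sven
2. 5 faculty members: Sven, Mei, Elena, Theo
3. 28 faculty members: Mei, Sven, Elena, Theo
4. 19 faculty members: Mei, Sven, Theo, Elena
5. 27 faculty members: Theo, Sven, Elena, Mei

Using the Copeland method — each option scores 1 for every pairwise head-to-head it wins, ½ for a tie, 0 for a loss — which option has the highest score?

Elena: loses to Theo, Mei, and Sven → score 0.
Theo: beats Elena; loses to Mei and Sven → score 1.
Mei: beats Elena, Theo, and Sven → score 3.
Sven: beats Elena and Theo; loses to Mei → score 2.
Mei has the best pairwise record.

Mei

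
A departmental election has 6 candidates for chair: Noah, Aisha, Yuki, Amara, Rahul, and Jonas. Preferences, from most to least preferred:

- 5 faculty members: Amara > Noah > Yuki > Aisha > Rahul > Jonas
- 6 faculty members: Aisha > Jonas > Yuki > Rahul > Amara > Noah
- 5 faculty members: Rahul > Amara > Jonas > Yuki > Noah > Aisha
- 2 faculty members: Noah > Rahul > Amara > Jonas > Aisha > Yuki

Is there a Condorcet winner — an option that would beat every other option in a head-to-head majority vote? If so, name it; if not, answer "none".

Checking pairwise contests:
Yuki beats Noah 11–7.
Noah beats Aisha 12–6.
Amara beats Yuki 12–6.
Rahul beats Amara 13–5.
Aisha beats Rahul 11–7.
Aisha beats Jonas 11–7.
Every option loses at least one head-to-head, so there is no Condorcet winner.

none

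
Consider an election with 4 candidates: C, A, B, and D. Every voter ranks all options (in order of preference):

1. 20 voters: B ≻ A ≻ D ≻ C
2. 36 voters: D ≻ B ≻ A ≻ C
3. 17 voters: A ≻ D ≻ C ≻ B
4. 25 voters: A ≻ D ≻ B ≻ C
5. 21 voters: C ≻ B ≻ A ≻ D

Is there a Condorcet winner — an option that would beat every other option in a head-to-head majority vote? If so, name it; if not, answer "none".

none

Checking pairwise contests:
A beats C 98–21.
B beats A 77–42.
D beats B 78–41.
A beats D 83–36.
Every option loses at least one head-to-head, so there is no Condorcet winner.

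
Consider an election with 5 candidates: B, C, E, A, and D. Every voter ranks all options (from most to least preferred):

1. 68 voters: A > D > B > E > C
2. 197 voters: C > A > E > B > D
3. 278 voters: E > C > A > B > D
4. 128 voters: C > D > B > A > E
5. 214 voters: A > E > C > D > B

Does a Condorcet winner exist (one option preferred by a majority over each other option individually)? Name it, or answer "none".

Checking pairwise contests:
C beats B 817–68.
E beats C 560–325.
A beats E 607–278.
C beats A 603–282.
B beats D 475–410.
Every option loses at least one head-to-head, so there is no Condorcet winner.

none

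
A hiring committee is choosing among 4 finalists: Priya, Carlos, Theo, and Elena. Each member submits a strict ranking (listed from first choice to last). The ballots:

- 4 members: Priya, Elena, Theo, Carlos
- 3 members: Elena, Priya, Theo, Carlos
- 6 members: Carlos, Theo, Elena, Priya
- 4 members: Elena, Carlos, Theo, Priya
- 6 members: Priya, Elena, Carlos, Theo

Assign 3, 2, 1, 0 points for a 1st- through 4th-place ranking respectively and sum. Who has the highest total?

Priya: 4·3 + 3·2 + 6·0 + 4·0 + 6·3 = 36
Carlos: 4·0 + 3·0 + 6·3 + 4·2 + 6·1 = 32
Theo: 4·1 + 3·1 + 6·2 + 4·1 + 6·0 = 23
Elena: 4·2 + 3·3 + 6·1 + 4·3 + 6·2 = 47
Elena has the highest Borda score (47).

Elena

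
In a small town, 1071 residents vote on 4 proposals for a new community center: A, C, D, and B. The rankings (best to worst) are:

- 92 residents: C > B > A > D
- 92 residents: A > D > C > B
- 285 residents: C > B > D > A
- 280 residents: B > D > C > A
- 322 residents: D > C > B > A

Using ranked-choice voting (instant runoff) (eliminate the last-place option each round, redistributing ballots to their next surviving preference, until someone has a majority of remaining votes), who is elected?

D

Round 1: A 92, C 377, D 322, B 280. Eliminate A.
Round 2: C 377, D 414, B 280. Eliminate B.
Round 3: C 377, D 694. D has a majority.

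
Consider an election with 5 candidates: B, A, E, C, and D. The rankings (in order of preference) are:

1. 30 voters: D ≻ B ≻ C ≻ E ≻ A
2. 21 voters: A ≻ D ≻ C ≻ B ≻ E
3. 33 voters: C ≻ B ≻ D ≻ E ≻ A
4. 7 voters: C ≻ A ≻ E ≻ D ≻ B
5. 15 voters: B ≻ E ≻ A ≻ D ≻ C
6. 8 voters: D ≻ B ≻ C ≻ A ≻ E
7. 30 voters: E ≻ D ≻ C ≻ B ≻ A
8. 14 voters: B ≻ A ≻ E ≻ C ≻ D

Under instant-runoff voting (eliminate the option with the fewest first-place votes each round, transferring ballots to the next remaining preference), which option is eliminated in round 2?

B

Round 1: B 29, A 21, E 30, C 40, D 38. Eliminate A.
Round 2: B 29, E 30, C 40, D 59. Eliminate B.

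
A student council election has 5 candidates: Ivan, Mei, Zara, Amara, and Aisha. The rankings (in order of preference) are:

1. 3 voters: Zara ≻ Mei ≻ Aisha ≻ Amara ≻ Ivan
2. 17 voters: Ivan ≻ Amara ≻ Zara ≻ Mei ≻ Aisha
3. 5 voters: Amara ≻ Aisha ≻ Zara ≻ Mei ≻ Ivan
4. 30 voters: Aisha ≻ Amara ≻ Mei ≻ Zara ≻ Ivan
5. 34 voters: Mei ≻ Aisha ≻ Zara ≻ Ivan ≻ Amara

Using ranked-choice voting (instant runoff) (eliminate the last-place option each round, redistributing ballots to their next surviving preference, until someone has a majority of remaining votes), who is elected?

Mei

Round 1: Ivan 17, Mei 34, Zara 3, Amara 5, Aisha 30. Eliminate Zara.
Round 2: Ivan 17, Mei 37, Amara 5, Aisha 30. Eliminate Amara.
Round 3: Ivan 17, Mei 37, Aisha 35. Eliminate Ivan.
Round 4: Mei 54, Aisha 35. Mei has a majority.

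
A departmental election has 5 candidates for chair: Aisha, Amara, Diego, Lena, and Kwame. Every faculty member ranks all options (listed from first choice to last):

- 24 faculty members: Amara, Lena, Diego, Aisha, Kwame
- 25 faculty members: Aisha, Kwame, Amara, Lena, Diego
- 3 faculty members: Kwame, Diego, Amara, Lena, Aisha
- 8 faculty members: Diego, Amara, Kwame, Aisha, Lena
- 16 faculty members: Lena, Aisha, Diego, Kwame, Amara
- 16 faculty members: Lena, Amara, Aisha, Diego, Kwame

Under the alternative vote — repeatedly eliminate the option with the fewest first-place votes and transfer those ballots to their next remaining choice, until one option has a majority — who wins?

Round 1: Aisha 25, Amara 24, Diego 8, Lena 32, Kwame 3. Eliminate Kwame.
Round 2: Aisha 25, Amara 24, Diego 11, Lena 32. Eliminate Diego.
Round 3: Aisha 25, Amara 35, Lena 32. Eliminate Aisha.
Round 4: Amara 60, Lena 32. Amara has a majority.

Amara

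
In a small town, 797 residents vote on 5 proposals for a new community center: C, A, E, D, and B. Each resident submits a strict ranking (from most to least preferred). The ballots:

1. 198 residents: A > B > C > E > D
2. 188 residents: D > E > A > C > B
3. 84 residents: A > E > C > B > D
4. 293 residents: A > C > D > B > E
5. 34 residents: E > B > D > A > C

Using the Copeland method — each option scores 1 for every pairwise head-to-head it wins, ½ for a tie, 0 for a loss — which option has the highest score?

A

C: beats E, D, and B; loses to A → score 3.
A: beats C, E, D, and B → score 4.
E: loses to C, A, D, and B → score 0.
D: beats E and B; loses to C and A → score 2.
B: beats E; loses to C, A, and D → score 1.
A has the best pairwise record.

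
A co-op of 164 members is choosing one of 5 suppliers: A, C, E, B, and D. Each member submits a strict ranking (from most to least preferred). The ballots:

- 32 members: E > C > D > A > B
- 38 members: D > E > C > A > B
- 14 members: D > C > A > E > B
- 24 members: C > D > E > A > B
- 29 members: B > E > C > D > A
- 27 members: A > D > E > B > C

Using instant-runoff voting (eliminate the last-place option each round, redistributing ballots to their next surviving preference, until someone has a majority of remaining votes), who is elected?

D

Round 1: A 27, C 24, E 32, B 29, D 52. Eliminate C.
Round 2: A 27, E 32, B 29, D 76. Eliminate A.
Round 3: E 32, B 29, D 103. D has a majority.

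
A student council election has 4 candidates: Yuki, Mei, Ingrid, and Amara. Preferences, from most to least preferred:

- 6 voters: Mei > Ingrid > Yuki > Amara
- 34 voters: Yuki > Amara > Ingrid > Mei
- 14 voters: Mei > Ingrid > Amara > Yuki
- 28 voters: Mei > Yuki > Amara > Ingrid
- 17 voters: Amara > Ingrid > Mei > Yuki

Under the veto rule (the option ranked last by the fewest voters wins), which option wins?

Amara

Last-place votes: Yuki 31, Mei 34, Ingrid 28, Amara 6.
Amara is ranked last by the fewest voters, so Amara wins.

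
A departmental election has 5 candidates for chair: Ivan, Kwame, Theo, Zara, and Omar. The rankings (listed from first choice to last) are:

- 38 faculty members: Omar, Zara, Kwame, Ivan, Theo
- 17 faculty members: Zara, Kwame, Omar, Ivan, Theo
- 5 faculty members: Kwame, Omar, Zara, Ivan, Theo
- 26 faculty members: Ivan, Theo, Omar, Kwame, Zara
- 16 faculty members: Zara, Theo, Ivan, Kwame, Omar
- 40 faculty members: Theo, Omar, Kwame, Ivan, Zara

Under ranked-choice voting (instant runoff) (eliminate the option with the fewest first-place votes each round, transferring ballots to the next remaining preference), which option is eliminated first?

Round 1: Ivan 26, Kwame 5, Theo 40, Zara 33, Omar 38. Eliminate Kwame.

Kwame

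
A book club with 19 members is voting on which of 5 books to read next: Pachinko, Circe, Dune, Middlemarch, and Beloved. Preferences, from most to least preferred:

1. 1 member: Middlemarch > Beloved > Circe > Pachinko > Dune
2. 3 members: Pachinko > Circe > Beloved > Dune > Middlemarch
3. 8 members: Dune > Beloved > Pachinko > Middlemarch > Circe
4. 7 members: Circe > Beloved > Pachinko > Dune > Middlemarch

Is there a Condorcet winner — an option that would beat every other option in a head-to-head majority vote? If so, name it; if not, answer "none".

none

Checking pairwise contests:
Beloved beats Pachinko 16–3.
Pachinko beats Circe 11–8.
Pachinko beats Dune 11–8.
Pachinko beats Middlemarch 18–1.
Circe beats Beloved 10–9.
Every option loses at least one head-to-head, so there is no Condorcet winner.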